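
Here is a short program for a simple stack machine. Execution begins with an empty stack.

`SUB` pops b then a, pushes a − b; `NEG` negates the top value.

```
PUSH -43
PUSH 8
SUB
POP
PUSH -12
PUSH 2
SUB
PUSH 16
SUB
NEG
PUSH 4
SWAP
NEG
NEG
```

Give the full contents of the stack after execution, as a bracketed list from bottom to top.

PUSH -43 → [-43]
PUSH 8   → [-43, 8]
SUB      → [-51]
POP      → []
PUSH -12 → [-12]
PUSH 2   → [-12, 2]
SUB      → [-14]
PUSH 16  → [-14, 16]
SUB      → [-30]
NEG      → [30]
PUSH 4   → [30, 4]
SWAP     → [4, 30]
NEG      → [4, -30]
NEG      → [4, 30]

[4, 30]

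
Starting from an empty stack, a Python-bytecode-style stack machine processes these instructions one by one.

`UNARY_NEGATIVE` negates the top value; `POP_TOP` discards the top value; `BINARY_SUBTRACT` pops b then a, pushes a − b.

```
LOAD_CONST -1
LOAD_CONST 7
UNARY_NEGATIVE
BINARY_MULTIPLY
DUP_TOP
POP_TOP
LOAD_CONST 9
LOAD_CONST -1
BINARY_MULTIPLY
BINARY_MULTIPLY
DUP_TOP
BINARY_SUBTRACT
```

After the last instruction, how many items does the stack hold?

LOAD_CONST -1    [-1]
LOAD_CONST 7     [-1, 7]
UNARY_NEGATIVE   [-1, -7]
BINARY_MULTIPLY  [7]
DUP_TOP          [7, 7]
POP_TOP          [7]
LOAD_CONST 9     [7, 9]
LOAD_CONST -1    [7, 9, -1]
BINARY_MULTIPLY  [7, -9]
BINARY_MULTIPLY  [-63]
DUP_TOP          [-63, -63]
BINARY_SUBTRACT  [0]

1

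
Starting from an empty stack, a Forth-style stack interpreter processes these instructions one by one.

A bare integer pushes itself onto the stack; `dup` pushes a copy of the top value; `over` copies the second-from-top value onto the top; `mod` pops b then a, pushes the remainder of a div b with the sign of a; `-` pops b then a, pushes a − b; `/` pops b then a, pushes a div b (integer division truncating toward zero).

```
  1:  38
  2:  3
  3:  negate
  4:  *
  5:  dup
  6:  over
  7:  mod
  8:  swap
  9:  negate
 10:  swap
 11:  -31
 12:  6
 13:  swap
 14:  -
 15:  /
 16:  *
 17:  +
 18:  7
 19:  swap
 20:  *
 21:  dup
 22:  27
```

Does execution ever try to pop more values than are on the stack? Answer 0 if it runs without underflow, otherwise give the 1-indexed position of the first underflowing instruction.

38      38
3       38 3
negate  38 -3
*       -114
dup     -114 -114
over    -114 -114 -114
mod     -114 0
swap    0 -114
negate  0 114
swap    114 0
-31     114 0 -31
6       114 0 -31 6
swap    114 0 6 -31
-       114 0 37
/       114 0
*       0
+  — needs 2 operands, stack has 1 → underflow

17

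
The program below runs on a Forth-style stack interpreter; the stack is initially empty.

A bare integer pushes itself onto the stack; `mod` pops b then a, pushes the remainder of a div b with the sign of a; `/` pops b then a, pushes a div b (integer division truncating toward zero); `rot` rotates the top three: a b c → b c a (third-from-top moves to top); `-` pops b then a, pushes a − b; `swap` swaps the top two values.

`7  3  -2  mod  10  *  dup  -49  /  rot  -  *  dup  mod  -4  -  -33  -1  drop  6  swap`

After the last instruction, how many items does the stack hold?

7     [7]
3     [7, 3]
-2    [7, 3, -2]
mod   [7, 1]
10    [7, 1, 10]
*     [7, 10]
dup   [7, 10, 10]
-49   [7, 10, 10, -49]
/     [7, 10, 0]
rot   [10, 0, 7]
-     [10, -7]
*     [-70]
dup   [-70, -70]
mod   [0]
-4    [0, -4]
-     [4]
-33   [4, -33]
-1    [4, -33, -1]
drop  [4, -33]
6     [4, -33, 6]
swap  [4, 6, -33]

3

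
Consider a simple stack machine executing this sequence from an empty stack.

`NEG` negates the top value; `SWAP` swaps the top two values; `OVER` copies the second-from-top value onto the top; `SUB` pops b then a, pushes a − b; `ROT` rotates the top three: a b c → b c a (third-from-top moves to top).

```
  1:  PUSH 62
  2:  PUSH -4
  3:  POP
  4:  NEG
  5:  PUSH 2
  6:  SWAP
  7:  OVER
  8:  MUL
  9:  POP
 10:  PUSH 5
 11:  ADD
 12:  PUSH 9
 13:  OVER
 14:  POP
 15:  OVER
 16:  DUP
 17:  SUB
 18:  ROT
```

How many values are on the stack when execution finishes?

PUSH 62 → [62]
PUSH -4 → [62, -4]
POP     → [62]
NEG     → [-62]
PUSH 2  → [-62, 2]
SWAP    → [2, -62]
OVER    → [2, -62, 2]
MUL     → [2, -124]
POP     → [2]
PUSH 5  → [2, 5]
ADD     → [7]
PUSH 9  → [7, 9]
OVER    → [7, 9, 7]
POP     → [7, 9]
OVER    → [7, 9, 7]
DUP     → [7, 9, 7, 7]
SUB     → [7, 9, 0]
ROT     → [9, 0, 7]

3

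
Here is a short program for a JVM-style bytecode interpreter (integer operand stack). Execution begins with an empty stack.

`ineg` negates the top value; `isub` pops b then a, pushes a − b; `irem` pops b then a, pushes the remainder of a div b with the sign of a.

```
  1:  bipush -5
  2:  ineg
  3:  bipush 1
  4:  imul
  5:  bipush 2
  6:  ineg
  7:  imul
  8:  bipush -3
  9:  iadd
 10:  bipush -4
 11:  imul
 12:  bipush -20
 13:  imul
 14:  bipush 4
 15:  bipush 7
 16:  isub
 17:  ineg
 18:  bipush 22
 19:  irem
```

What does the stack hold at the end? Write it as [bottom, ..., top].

[-1040, 3]

bipush -5  : -5
ineg       : 5
bipush 1   : 5 1
imul       : 5
bipush 2   : 5 2
ineg       : 5 -2
imul       : -10
bipush -3  : -10 -3
iadd       : -13
bipush -4  : -13 -4
imul       : 52
bipush -20 : 52 -20
imul       : -1040
bipush 4   : -1040 4
bipush 7   : -1040 4 7
isub       : -1040 -3
ineg       : -1040 3
bipush 22  : -1040 3 22
irem       : -1040 3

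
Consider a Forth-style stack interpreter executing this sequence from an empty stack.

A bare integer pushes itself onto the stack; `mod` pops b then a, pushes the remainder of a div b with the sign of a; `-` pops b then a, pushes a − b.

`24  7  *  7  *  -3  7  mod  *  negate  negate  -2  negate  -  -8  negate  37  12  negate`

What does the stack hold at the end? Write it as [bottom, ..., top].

[-3530, 8, 37, -12]

24     -> 24
7      -> 24 7
*      -> 168
7      -> 168 7
*      -> 1176
-3     -> 1176 -3
7      -> 1176 -3 7
mod    -> 1176 -3
*      -> -3528
negate -> 3528
negate -> -3528
-2     -> -3528 -2
negate -> -3528 2
-      -> -3530
-8     -> -3530 -8
negate -> -3530 8
37     -> -3530 8 37
12     -> -3530 8 37 12
negate -> -3530 8 37 -12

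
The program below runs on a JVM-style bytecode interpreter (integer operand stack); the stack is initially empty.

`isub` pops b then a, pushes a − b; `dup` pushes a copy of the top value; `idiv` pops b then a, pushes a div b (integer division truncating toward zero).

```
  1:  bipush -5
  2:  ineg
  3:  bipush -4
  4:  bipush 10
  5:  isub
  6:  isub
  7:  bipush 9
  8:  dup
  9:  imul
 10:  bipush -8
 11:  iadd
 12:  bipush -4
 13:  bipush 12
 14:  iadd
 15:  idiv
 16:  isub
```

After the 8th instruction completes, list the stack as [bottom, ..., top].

bipush -5 -> [-5]
ineg      -> [5]
bipush -4 -> [5, -4]
bipush 10 -> [5, -4, 10]
isub      -> [5, -14]
isub      -> [19]
bipush 9  -> [19, 9]
dup       -> [19, 9, 9]

[19, 9, 9]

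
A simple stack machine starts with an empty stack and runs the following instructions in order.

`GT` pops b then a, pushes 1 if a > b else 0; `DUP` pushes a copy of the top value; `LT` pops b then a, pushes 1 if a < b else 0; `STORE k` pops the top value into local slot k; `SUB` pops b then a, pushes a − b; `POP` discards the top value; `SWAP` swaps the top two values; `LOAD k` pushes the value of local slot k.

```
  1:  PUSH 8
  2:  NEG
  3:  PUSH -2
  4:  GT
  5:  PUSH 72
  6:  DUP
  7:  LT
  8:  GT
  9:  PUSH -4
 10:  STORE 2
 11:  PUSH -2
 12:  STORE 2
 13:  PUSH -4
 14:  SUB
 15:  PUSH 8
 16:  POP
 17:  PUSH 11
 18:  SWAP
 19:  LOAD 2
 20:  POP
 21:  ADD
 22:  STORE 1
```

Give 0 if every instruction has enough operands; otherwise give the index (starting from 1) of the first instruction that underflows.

0

PUSH 8  -> 8
NEG     -> -8
PUSH -2 -> -8 -2
GT      -> 0
PUSH 72 -> 0 72
DUP     -> 0 72 72
LT      -> 0 0
GT      -> 0
PUSH -4 -> 0 -4
STORE 2 -> 0
PUSH -2 -> 0 -2
STORE 2 -> 0
PUSH -4 -> 0 -4
SUB     -> 4
PUSH 8  -> 4 8
POP     -> 4
PUSH 11 -> 4 11
SWAP    -> 11 4
LOAD 2  -> 11 4 -2
POP     -> 11 4
ADD     -> 15
STORE 1 -> (empty)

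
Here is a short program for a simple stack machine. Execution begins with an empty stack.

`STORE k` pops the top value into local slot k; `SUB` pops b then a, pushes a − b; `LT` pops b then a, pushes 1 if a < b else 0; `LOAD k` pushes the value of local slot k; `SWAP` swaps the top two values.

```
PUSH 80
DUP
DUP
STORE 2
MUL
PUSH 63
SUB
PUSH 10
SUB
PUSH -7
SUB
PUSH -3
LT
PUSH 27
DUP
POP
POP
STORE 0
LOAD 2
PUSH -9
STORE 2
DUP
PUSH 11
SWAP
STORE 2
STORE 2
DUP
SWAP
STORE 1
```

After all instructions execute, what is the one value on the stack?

80

PUSH 80  80
DUP      80 80
DUP      80 80 80
STORE 2  80 80
MUL      6400
PUSH 63  6400 63
SUB      6337
PUSH 10  6337 10
SUB      6327
PUSH -7  6327 -7
SUB      6334
PUSH -3  6334 -3
LT       0
PUSH 27  0 27
DUP      0 27 27
POP      0 27
POP      0
STORE 0  (empty)
LOAD 2   80
PUSH -9  80 -9
STORE 2  80
DUP      80 80
PUSH 11  80 80 11
SWAP     80 11 80
STORE 2  80 11
STORE 2  80
DUP      80 80
SWAP     80 80
STORE 1  80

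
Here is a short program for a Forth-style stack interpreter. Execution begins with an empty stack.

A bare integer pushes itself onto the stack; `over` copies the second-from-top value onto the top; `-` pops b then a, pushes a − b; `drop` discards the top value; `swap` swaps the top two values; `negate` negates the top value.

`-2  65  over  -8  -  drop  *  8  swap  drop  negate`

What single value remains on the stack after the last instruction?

-2      [-2]
65      [-2, 65]
over    [-2, 65, -2]
-8      [-2, 65, -2, -8]
-       [-2, 65, 6]
drop    [-2, 65]
*       [-130]
8       [-130, 8]
swap    [8, -130]
drop    [8]
negate  [-8]

-8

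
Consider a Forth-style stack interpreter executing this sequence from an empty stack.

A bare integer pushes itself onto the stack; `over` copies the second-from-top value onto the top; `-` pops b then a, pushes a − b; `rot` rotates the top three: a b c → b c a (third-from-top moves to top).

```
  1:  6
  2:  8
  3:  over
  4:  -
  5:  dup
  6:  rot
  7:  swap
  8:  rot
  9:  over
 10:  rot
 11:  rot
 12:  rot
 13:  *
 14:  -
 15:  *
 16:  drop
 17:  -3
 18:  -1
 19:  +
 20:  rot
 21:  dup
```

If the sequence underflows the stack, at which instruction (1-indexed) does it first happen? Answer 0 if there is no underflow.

20

6    → [6]
8    → [6, 8]
over → [6, 8, 6]
-    → [6, 2]
dup  → [6, 2, 2]
rot  → [2, 2, 6]
swap → [2, 6, 2]
rot  → [6, 2, 2]
over → [6, 2, 2, 2]
rot  → [6, 2, 2, 2]
rot  → [6, 2, 2, 2]
rot  → [6, 2, 2, 2]
*    → [6, 2, 4]
-    → [6, -2]
*    → [-12]
drop → []
-3   → [-3]
-1   → [-3, -1]
+    → [-4]
rot  — needs 3 operands, stack has 1 → underflow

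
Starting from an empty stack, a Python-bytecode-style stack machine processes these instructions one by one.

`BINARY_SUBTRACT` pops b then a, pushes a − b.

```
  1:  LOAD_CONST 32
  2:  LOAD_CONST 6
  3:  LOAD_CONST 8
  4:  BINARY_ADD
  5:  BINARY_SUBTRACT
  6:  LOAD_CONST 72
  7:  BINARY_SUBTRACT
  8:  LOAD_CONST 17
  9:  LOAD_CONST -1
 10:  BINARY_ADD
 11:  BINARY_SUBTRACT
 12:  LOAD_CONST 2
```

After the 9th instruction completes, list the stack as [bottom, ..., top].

LOAD_CONST 32   → [32]
LOAD_CONST 6    → [32, 6]
LOAD_CONST 8    → [32, 6, 8]
BINARY_ADD      → [32, 14]
BINARY_SUBTRACT → [18]
LOAD_CONST 72   → [18, 72]
BINARY_SUBTRACT → [-54]
LOAD_CONST 17   → [-54, 17]
LOAD_CONST -1   → [-54, 17, -1]

[-54, 17, -1]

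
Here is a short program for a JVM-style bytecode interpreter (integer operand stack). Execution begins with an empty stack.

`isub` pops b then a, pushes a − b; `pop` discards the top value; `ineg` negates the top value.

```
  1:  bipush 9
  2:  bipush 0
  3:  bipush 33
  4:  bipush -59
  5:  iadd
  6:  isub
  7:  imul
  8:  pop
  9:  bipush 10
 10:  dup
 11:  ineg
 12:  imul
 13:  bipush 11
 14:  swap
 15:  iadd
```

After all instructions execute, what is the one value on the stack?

-89

bipush 9   -> [9]
bipush 0   -> [9, 0]
bipush 33  -> [9, 0, 33]
bipush -59 -> [9, 0, 33, -59]
iadd       -> [9, 0, -26]
isub       -> [9, 26]
imul       -> [234]
pop        -> []
bipush 10  -> [10]
dup        -> [10, 10]
ineg       -> [10, -10]
imul       -> [-100]
bipush 11  -> [-100, 11]
swap       -> [11, -100]
iadd       -> [-89]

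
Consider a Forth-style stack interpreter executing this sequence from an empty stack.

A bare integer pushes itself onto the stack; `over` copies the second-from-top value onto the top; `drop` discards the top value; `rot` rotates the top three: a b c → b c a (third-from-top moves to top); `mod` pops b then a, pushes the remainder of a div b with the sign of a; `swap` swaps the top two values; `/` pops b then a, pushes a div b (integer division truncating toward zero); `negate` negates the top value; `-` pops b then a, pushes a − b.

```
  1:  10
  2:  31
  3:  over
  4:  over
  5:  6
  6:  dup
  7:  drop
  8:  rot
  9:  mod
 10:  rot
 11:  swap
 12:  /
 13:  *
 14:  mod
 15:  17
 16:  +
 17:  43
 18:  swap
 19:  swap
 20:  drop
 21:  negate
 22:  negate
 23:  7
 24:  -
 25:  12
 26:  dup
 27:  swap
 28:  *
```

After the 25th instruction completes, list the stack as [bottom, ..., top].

10     → [10]
31     → [10, 31]
over   → [10, 31, 10]
over   → [10, 31, 10, 31]
6      → [10, 31, 10, 31, 6]
dup    → [10, 31, 10, 31, 6, 6]
drop   → [10, 31, 10, 31, 6]
rot    → [10, 31, 31, 6, 10]
mod    → [10, 31, 31, 6]
rot    → [10, 31, 6, 31]
swap   → [10, 31, 31, 6]
/      → [10, 31, 5]
*      → [10, 155]
mod    → [10]
17     → [10, 17]
+      → [27]
43     → [27, 43]
swap   → [43, 27]
swap   → [27, 43]
drop   → [27]
negate → [-27]
negate → [27]
7      → [27, 7]
-      → [20]
12     → [20, 12]

[20, 12]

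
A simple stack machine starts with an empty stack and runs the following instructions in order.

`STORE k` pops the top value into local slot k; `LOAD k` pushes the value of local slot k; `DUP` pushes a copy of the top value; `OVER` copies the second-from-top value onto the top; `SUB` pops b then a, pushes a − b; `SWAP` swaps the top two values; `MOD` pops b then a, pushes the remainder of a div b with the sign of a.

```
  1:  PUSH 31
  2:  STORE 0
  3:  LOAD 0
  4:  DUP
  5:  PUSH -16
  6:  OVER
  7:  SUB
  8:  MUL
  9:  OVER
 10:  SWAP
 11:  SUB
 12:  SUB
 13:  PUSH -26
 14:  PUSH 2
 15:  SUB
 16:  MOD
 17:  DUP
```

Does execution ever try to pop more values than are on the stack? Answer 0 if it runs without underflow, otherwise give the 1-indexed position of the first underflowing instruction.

0

PUSH 31  -> 31
STORE 0  -> (empty)
LOAD 0   -> 31
DUP      -> 31 31
PUSH -16 -> 31 31 -16
OVER     -> 31 31 -16 31
SUB      -> 31 31 -47
MUL      -> 31 -1457
OVER     -> 31 -1457 31
SWAP     -> 31 31 -1457
SUB      -> 31 1488
SUB      -> -1457
PUSH -26 -> -1457 -26
PUSH 2   -> -1457 -26 2
SUB      -> -1457 -28
MOD      -> -1
DUP      -> -1 -1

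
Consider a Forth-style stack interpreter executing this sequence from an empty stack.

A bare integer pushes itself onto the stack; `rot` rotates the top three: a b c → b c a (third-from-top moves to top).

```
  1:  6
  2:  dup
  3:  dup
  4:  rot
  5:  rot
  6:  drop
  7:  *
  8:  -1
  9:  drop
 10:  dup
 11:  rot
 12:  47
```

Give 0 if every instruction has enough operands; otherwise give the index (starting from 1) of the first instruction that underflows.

6    → 6
dup  → 6 6
dup  → 6 6 6
rot  → 6 6 6
rot  → 6 6 6
drop → 6 6
*    → 36
-1   → 36 -1
drop → 36
dup  → 36 36
rot  — needs 3 operands, stack has 2 → underflow

11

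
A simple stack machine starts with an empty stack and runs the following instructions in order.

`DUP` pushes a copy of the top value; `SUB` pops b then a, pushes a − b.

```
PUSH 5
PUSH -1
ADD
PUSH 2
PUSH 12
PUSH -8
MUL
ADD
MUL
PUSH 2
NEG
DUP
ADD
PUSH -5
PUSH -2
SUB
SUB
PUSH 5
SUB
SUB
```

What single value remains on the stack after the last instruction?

-370

PUSH 5  -> 5
PUSH -1 -> 5 -1
ADD     -> 4
PUSH 2  -> 4 2
PUSH 12 -> 4 2 12
PUSH -8 -> 4 2 12 -8
MUL     -> 4 2 -96
ADD     -> 4 -94
MUL     -> -376
PUSH 2  -> -376 2
NEG     -> -376 -2
DUP     -> -376 -2 -2
ADD     -> -376 -4
PUSH -5 -> -376 -4 -5
PUSH -2 -> -376 -4 -5 -2
SUB     -> -376 -4 -3
SUB     -> -376 -1
PUSH 5  -> -376 -1 5
SUB     -> -376 -6
SUB     -> -370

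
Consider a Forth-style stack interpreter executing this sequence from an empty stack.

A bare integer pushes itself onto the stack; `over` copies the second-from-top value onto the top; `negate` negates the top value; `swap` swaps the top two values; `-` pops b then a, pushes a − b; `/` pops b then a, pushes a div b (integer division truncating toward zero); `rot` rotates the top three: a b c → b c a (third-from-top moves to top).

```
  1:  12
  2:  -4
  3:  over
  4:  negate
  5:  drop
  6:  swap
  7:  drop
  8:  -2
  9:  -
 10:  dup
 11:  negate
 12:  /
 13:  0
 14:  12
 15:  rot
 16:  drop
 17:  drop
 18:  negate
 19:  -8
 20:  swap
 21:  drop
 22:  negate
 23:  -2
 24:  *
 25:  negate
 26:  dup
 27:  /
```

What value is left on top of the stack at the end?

12     -> [12]
-4     -> [12, -4]
over   -> [12, -4, 12]
negate -> [12, -4, -12]
drop   -> [12, -4]
swap   -> [-4, 12]
drop   -> [-4]
-2     -> [-4, -2]
-      -> [-2]
dup    -> [-2, -2]
negate -> [-2, 2]
/      -> [-1]
0      -> [-1, 0]
12     -> [-1, 0, 12]
rot    -> [0, 12, -1]
drop   -> [0, 12]
drop   -> [0]
negate -> [0]
-8     -> [0, -8]
swap   -> [-8, 0]
drop   -> [-8]
negate -> [8]
-2     -> [8, -2]
*      -> [-16]
negate -> [16]
dup    -> [16, 16]
/      -> [1]

1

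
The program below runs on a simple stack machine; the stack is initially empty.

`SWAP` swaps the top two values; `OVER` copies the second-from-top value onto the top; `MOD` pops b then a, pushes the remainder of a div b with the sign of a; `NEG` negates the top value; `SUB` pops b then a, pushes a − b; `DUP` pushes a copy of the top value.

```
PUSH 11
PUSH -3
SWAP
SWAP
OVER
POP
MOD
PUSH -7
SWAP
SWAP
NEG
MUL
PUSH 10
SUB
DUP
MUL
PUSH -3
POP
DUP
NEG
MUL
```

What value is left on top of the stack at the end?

-256

PUSH 11 : [11]
PUSH -3 : [11, -3]
SWAP    : [-3, 11]
SWAP    : [11, -3]
OVER    : [11, -3, 11]
POP     : [11, -3]
MOD     : [2]
PUSH -7 : [2, -7]
SWAP    : [-7, 2]
SWAP    : [2, -7]
NEG     : [2, 7]
MUL     : [14]
PUSH 10 : [14, 10]
SUB     : [4]
DUP     : [4, 4]
MUL     : [16]
PUSH -3 : [16, -3]
POP     : [16]
DUP     : [16, 16]
NEG     : [16, -16]
MUL     : [-256]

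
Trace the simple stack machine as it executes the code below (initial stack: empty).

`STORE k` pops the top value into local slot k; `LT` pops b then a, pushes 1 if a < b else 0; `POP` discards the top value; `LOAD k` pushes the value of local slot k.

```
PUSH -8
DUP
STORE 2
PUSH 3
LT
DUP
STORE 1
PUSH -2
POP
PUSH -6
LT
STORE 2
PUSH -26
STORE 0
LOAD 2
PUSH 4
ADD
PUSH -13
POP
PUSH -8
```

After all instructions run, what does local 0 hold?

PUSH -8   [-8]
DUP       [-8, -8]
STORE 2   [-8]
PUSH 3    [-8, 3]
LT        [1]
DUP       [1, 1]
STORE 1   [1]
PUSH -2   [1, -2]
POP       [1]
PUSH -6   [1, -6]
LT        [0]
STORE 2   []
PUSH -26  [-26]
STORE 0   []
LOAD 2    [0]
PUSH 4    [0, 4]
ADD       [4]
PUSH -13  [4, -13]
POP       [4]
PUSH -8   [4, -8]

-26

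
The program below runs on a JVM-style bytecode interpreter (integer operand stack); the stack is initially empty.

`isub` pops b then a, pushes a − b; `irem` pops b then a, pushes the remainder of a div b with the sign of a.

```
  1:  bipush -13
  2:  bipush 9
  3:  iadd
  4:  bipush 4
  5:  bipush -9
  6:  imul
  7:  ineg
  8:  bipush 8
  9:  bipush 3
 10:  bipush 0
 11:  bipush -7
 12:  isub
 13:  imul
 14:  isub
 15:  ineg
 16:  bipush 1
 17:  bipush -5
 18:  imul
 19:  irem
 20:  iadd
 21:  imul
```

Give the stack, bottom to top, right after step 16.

bipush -13 → -13
bipush 9   → -13 9
iadd       → -4
bipush 4   → -4 4
bipush -9  → -4 4 -9
imul       → -4 -36
ineg       → -4 36
bipush 8   → -4 36 8
bipush 3   → -4 36 8 3
bipush 0   → -4 36 8 3 0
bipush -7  → -4 36 8 3 0 -7
isub       → -4 36 8 3 7
imul       → -4 36 8 21
isub       → -4 36 -13
ineg       → -4 36 13
bipush 1   → -4 36 13 1

[-4, 36, 13, 1]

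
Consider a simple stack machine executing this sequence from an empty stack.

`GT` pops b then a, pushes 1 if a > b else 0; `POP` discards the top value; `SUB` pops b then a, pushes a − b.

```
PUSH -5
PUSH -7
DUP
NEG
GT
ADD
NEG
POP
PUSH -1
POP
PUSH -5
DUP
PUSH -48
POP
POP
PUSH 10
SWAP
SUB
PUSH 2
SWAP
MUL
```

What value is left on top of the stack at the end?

30

PUSH -5  -> [-5]
PUSH -7  -> [-5, -7]
DUP      -> [-5, -7, -7]
NEG      -> [-5, -7, 7]
GT       -> [-5, 0]
ADD      -> [-5]
NEG      -> [5]
POP      -> []
PUSH -1  -> [-1]
POP      -> []
PUSH -5  -> [-5]
DUP      -> [-5, -5]
PUSH -48 -> [-5, -5, -48]
POP      -> [-5, -5]
POP      -> [-5]
PUSH 10  -> [-5, 10]
SWAP     -> [10, -5]
SUB      -> [15]
PUSH 2   -> [15, 2]
SWAP     -> [2, 15]
MUL      -> [30]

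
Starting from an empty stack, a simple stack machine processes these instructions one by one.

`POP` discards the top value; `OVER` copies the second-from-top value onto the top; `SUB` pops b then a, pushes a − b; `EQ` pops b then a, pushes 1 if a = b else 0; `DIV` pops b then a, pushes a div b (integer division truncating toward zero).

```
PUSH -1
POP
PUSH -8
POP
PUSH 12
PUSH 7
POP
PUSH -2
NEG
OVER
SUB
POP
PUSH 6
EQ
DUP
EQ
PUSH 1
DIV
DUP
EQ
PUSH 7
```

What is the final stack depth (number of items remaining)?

2

PUSH -1 → [-1]
POP     → []
PUSH -8 → [-8]
POP     → []
PUSH 12 → [12]
PUSH 7  → [12, 7]
POP     → [12]
PUSH -2 → [12, -2]
NEG     → [12, 2]
OVER    → [12, 2, 12]
SUB     → [12, -10]
POP     → [12]
PUSH 6  → [12, 6]
EQ      → [0]
DUP     → [0, 0]
EQ      → [1]
PUSH 1  → [1, 1]
DIV     → [1]
DUP     → [1, 1]
EQ      → [1]
PUSH 7  → [1, 7]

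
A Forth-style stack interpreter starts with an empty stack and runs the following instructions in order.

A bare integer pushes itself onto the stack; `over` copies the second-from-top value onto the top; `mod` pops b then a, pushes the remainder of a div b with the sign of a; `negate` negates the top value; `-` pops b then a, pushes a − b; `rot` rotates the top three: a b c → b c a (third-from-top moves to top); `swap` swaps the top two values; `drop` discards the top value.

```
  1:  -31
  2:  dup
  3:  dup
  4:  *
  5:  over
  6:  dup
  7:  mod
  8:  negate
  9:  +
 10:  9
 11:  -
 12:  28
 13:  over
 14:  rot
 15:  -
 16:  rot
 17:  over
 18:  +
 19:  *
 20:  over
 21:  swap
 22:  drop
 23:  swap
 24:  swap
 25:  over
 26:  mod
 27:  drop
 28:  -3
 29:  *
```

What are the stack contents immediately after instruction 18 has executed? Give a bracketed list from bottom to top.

[28, 0, -31]

-31    → -31
dup    → -31 -31
dup    → -31 -31 -31
*      → -31 961
over   → -31 961 -31
dup    → -31 961 -31 -31
mod    → -31 961 0
negate → -31 961 0
+      → -31 961
9      → -31 961 9
-      → -31 952
28     → -31 952 28
over   → -31 952 28 952
rot    → -31 28 952 952
-      → -31 28 0
rot    → 28 0 -31
over   → 28 0 -31 0
+      → 28 0 -31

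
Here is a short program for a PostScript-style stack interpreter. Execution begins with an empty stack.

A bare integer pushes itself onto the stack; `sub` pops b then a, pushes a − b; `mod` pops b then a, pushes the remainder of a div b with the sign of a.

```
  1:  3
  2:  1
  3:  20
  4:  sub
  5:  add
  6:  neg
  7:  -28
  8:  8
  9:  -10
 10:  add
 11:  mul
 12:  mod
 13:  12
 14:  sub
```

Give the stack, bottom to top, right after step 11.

[16, 56]

3   -> 3
1   -> 3 1
20  -> 3 1 20
sub -> 3 -19
add -> -16
neg -> 16
-28 -> 16 -28
8   -> 16 -28 8
-10 -> 16 -28 8 -10
add -> 16 -28 -2
mul -> 16 56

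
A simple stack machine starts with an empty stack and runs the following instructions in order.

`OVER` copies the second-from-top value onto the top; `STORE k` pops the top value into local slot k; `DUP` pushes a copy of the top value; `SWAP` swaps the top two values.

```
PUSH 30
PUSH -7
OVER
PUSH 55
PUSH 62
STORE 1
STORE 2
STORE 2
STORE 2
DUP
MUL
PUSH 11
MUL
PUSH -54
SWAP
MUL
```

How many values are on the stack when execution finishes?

PUSH 30   [30]
PUSH -7   [30, -7]
OVER      [30, -7, 30]
PUSH 55   [30, -7, 30, 55]
PUSH 62   [30, -7, 30, 55, 62]
STORE 1   [30, -7, 30, 55]
STORE 2   [30, -7, 30]
STORE 2   [30, -7]
STORE 2   [30]
DUP       [30, 30]
MUL       [900]
PUSH 11   [900, 11]
MUL       [9900]
PUSH -54  [9900, -54]
SWAP      [-54, 9900]
MUL       [-534600]

1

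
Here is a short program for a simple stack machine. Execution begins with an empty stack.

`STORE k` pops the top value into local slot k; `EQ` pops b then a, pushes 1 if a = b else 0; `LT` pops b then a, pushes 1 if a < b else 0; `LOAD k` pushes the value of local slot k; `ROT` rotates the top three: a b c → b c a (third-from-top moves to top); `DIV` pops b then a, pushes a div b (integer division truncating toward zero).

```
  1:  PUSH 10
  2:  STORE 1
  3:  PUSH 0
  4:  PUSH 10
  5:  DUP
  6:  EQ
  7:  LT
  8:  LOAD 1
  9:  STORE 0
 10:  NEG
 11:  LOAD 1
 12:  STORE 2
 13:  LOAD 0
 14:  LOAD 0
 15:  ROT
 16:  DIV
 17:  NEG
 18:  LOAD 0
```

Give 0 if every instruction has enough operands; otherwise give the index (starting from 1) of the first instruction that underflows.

PUSH 10  [10]
STORE 1  []
PUSH 0   [0]
PUSH 10  [0, 10]
DUP      [0, 10, 10]
EQ       [0, 1]
LT       [1]
LOAD 1   [1, 10]
STORE 0  [1]
NEG      [-1]
LOAD 1   [-1, 10]
STORE 2  [-1]
LOAD 0   [-1, 10]
LOAD 0   [-1, 10, 10]
ROT      [10, 10, -1]
DIV      [10, -10]
NEG      [10, 10]
LOAD 0   [10, 10, 10]

0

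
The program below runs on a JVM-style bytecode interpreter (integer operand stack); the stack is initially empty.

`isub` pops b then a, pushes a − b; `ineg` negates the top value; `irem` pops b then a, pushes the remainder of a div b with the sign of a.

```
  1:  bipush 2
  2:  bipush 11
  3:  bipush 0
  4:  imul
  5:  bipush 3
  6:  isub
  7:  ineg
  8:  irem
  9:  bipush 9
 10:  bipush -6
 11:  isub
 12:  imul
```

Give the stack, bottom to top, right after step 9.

[2, 9]

bipush 2  : [2]
bipush 11 : [2, 11]
bipush 0  : [2, 11, 0]
imul      : [2, 0]
bipush 3  : [2, 0, 3]
isub      : [2, -3]
ineg      : [2, 3]
irem      : [2]
bipush 9  : [2, 9]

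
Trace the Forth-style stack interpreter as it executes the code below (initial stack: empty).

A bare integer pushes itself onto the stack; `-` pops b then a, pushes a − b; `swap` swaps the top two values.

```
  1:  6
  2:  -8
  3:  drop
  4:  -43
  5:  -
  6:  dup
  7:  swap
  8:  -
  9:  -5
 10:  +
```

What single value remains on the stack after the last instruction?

-5

6    -> [6]
-8   -> [6, -8]
drop -> [6]
-43  -> [6, -43]
-    -> [49]
dup  -> [49, 49]
swap -> [49, 49]
-    -> [0]
-5   -> [0, -5]
+    -> [-5]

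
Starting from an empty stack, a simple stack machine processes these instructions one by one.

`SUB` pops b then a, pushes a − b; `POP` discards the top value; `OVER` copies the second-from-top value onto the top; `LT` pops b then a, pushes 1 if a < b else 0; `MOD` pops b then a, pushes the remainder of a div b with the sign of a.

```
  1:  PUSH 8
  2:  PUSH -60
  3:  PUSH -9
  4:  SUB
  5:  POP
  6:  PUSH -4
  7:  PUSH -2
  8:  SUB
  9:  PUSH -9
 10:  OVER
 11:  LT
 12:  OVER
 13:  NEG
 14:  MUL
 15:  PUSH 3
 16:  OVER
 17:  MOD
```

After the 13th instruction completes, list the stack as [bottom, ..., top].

PUSH 8   -> [8]
PUSH -60 -> [8, -60]
PUSH -9  -> [8, -60, -9]
SUB      -> [8, -51]
POP      -> [8]
PUSH -4  -> [8, -4]
PUSH -2  -> [8, -4, -2]
SUB      -> [8, -2]
PUSH -9  -> [8, -2, -9]
OVER     -> [8, -2, -9, -2]
LT       -> [8, -2, 1]
OVER     -> [8, -2, 1, -2]
NEG      -> [8, -2, 1, 2]

[8, -2, 1, 2]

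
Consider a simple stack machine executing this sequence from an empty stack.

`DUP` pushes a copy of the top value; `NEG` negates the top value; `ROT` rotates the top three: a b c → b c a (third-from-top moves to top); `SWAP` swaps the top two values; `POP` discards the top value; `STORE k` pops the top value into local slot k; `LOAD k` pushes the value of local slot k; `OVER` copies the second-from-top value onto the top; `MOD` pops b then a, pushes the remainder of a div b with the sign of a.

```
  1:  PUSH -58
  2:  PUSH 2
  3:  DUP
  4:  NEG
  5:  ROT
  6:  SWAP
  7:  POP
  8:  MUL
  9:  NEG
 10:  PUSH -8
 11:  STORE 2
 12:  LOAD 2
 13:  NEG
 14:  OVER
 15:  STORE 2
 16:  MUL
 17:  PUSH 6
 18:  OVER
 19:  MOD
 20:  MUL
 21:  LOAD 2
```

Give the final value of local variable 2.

116

PUSH -58  -58
PUSH 2    -58 2
DUP       -58 2 2
NEG       -58 2 -2
ROT       2 -2 -58
SWAP      2 -58 -2
POP       2 -58
MUL       -116
NEG       116
PUSH -8   116 -8
STORE 2   116
LOAD 2    116 -8
NEG       116 8
OVER      116 8 116
STORE 2   116 8
MUL       928
PUSH 6    928 6
OVER      928 6 928
MOD       928 6
MUL       5568
LOAD 2    5568 116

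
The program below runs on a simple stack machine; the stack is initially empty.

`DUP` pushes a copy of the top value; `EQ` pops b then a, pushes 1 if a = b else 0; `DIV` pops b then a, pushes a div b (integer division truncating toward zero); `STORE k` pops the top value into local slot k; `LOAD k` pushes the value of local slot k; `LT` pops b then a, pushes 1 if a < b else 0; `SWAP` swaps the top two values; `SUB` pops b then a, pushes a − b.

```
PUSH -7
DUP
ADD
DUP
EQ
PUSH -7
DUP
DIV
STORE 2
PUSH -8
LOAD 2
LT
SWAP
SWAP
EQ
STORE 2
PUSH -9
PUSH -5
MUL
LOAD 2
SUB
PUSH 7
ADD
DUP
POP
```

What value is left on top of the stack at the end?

PUSH -7 → [-7]
DUP     → [-7, -7]
ADD     → [-14]
DUP     → [-14, -14]
EQ      → [1]
PUSH -7 → [1, -7]
DUP     → [1, -7, -7]
DIV     → [1, 1]
STORE 2 → [1]
PUSH -8 → [1, -8]
LOAD 2  → [1, -8, 1]
LT      → [1, 1]
SWAP    → [1, 1]
SWAP    → [1, 1]
EQ      → [1]
STORE 2 → []
PUSH -9 → [-9]
PUSH -5 → [-9, -5]
MUL     → [45]
LOAD 2  → [45, 1]
SUB     → [44]
PUSH 7  → [44, 7]
ADD     → [51]
DUP     → [51, 51]
POP     → [51]

51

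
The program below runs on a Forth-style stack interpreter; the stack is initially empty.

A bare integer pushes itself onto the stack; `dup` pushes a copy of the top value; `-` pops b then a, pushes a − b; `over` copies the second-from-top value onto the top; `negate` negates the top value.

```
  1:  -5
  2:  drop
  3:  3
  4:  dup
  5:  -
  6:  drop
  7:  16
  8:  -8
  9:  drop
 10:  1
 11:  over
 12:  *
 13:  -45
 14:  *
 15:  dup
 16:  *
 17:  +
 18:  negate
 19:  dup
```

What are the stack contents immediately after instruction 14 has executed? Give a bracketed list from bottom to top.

-5    -5
drop  (empty)
3     3
dup   3 3
-     0
drop  (empty)
16    16
-8    16 -8
drop  16
1     16 1
over  16 1 16
*     16 16
-45   16 16 -45
*     16 -720

[16, -720]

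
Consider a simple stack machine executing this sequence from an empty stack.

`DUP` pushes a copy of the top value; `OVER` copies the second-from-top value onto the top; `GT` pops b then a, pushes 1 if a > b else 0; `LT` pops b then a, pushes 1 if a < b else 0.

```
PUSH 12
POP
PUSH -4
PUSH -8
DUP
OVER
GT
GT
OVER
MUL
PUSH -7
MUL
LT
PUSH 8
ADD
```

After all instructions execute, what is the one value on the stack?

9

PUSH 12 → [12]
POP     → []
PUSH -4 → [-4]
PUSH -8 → [-4, -8]
DUP     → [-4, -8, -8]
OVER    → [-4, -8, -8, -8]
GT      → [-4, -8, 0]
GT      → [-4, 0]
OVER    → [-4, 0, -4]
MUL     → [-4, 0]
PUSH -7 → [-4, 0, -7]
MUL     → [-4, 0]
LT      → [1]
PUSH 8  → [1, 8]
ADD     → [9]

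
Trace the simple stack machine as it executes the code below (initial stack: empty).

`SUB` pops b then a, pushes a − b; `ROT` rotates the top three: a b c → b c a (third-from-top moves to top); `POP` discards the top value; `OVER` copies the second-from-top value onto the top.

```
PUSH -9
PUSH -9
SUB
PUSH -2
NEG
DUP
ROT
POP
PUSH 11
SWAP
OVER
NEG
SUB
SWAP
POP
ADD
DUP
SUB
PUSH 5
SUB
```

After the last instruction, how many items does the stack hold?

1

PUSH -9  -9
PUSH -9  -9 -9
SUB      0
PUSH -2  0 -2
NEG      0 2
DUP      0 2 2
ROT      2 2 0
POP      2 2
PUSH 11  2 2 11
SWAP     2 11 2
OVER     2 11 2 11
NEG      2 11 2 -11
SUB      2 11 13
SWAP     2 13 11
POP      2 13
ADD      15
DUP      15 15
SUB      0
PUSH 5   0 5
SUB      -5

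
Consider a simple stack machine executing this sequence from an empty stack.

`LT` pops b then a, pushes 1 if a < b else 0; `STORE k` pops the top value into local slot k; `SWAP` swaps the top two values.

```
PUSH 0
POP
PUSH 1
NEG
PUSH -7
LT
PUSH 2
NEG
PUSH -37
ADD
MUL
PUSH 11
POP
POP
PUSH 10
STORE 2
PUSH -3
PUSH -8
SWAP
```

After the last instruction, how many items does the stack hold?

PUSH 0   -> [0]
POP      -> []
PUSH 1   -> [1]
NEG      -> [-1]
PUSH -7  -> [-1, -7]
LT       -> [0]
PUSH 2   -> [0, 2]
NEG      -> [0, -2]
PUSH -37 -> [0, -2, -37]
ADD      -> [0, -39]
MUL      -> [0]
PUSH 11  -> [0, 11]
POP      -> [0]
POP      -> []
PUSH 10  -> [10]
STORE 2  -> []
PUSH -3  -> [-3]
PUSH -8  -> [-3, -8]
SWAP     -> [-8, -3]

2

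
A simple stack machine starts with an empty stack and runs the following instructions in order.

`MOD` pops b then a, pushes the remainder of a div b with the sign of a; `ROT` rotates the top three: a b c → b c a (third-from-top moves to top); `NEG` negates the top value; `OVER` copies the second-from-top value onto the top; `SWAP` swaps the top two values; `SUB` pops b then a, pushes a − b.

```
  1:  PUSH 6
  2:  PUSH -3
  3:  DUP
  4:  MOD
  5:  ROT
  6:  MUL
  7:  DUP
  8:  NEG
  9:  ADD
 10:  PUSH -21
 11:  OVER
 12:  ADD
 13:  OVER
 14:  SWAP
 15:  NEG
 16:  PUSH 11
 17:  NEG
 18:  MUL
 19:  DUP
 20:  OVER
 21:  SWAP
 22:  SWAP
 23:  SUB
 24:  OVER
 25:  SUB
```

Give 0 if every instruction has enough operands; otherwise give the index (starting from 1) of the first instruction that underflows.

PUSH 6  : 6
PUSH -3 : 6 -3
DUP     : 6 -3 -3
MOD     : 6 0
ROT  — needs 3 operands, stack has 2 → underflow

5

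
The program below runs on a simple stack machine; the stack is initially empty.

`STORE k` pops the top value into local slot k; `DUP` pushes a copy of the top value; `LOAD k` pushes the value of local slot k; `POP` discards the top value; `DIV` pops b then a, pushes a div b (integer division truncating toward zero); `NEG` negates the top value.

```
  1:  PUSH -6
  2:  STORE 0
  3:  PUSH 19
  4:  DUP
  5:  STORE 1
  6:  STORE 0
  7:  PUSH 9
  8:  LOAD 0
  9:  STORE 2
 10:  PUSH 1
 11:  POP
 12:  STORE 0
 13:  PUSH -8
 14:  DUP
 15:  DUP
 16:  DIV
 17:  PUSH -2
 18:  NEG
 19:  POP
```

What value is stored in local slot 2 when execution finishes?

PUSH -6 → [-6]
STORE 0 → []
PUSH 19 → [19]
DUP     → [19, 19]
STORE 1 → [19]
STORE 0 → []
PUSH 9  → [9]
LOAD 0  → [9, 19]
STORE 2 → [9]
PUSH 1  → [9, 1]
POP     → [9]
STORE 0 → []
PUSH -8 → [-8]
DUP     → [-8, -8]
DUP     → [-8, -8, -8]
DIV     → [-8, 1]
PUSH -2 → [-8, 1, -2]
NEG     → [-8, 1, 2]
POP     → [-8, 1]

19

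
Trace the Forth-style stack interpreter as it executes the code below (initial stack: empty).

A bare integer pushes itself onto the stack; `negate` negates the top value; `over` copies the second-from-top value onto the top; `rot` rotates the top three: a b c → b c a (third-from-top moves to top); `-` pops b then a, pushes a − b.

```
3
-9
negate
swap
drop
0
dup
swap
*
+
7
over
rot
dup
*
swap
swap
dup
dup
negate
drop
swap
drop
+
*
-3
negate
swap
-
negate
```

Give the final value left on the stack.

3       3
-9      3 -9
negate  3 9
swap    9 3
drop    9
0       9 0
dup     9 0 0
swap    9 0 0
*       9 0
+       9
7       9 7
over    9 7 9
rot     7 9 9
dup     7 9 9 9
*       7 9 81
swap    7 81 9
swap    7 9 81
dup     7 9 81 81
dup     7 9 81 81 81
negate  7 9 81 81 -81
drop    7 9 81 81
swap    7 9 81 81
drop    7 9 81
+       7 90
*       630
-3      630 -3
negate  630 3
swap    3 630
-       -627
negate  627

627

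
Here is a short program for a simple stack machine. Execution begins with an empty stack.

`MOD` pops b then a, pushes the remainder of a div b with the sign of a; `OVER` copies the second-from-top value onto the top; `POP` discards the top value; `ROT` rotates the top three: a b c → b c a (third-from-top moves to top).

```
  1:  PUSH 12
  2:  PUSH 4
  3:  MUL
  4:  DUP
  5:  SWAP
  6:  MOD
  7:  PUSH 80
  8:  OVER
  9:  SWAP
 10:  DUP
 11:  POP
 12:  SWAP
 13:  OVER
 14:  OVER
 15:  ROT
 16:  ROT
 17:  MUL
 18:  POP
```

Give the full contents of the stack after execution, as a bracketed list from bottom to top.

PUSH 12  12
PUSH 4   12 4
MUL      48
DUP      48 48
SWAP     48 48
MOD      0
PUSH 80  0 80
OVER     0 80 0
SWAP     0 0 80
DUP      0 0 80 80
POP      0 0 80
SWAP     0 80 0
OVER     0 80 0 80
OVER     0 80 0 80 0
ROT      0 80 80 0 0
ROT      0 80 0 0 80
MUL      0 80 0 0
POP      0 80 0

[0, 80, 0]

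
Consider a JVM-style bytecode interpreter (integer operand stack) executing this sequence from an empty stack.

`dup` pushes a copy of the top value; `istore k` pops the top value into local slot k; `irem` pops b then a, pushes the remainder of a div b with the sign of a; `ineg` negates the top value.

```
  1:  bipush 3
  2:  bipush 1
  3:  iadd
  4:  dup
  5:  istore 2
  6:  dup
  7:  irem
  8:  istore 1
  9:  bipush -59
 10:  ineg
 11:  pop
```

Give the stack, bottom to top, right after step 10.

bipush 3   → [3]
bipush 1   → [3, 1]
iadd       → [4]
dup        → [4, 4]
istore 2   → [4]
dup        → [4, 4]
irem       → [0]
istore 1   → []
bipush -59 → [-59]
ineg       → [59]

[59]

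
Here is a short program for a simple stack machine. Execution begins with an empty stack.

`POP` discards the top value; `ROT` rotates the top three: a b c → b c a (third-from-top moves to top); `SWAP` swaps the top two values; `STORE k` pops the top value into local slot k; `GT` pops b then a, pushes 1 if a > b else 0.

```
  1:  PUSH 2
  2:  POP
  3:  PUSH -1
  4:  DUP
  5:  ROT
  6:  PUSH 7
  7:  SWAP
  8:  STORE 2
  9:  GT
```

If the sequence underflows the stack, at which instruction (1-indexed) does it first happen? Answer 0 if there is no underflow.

PUSH 2  : [2]
POP     : []
PUSH -1 : [-1]
DUP     : [-1, -1]
ROT  — needs 3 operands, stack has 2 → underflow

5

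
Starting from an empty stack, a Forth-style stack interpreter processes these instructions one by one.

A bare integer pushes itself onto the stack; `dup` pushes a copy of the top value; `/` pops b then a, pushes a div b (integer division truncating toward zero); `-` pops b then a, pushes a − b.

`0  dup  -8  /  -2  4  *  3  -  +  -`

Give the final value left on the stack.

0    [0]
dup  [0, 0]
-8   [0, 0, -8]
/    [0, 0]
-2   [0, 0, -2]
4    [0, 0, -2, 4]
*    [0, 0, -8]
3    [0, 0, -8, 3]
-    [0, 0, -11]
+    [0, -11]
-    [11]

11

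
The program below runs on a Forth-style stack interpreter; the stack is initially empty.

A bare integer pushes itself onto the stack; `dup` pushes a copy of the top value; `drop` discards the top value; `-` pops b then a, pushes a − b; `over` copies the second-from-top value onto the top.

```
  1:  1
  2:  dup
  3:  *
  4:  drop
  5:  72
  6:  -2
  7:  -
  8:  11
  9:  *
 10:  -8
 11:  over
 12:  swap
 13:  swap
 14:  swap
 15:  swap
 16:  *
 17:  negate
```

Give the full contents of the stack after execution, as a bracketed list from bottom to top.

1      → [1]
dup    → [1, 1]
*      → [1]
drop   → []
72     → [72]
-2     → [72, -2]
-      → [74]
11     → [74, 11]
*      → [814]
-8     → [814, -8]
over   → [814, -8, 814]
swap   → [814, 814, -8]
swap   → [814, -8, 814]
swap   → [814, 814, -8]
swap   → [814, -8, 814]
*      → [814, -6512]
negate → [814, 6512]

[814, 6512]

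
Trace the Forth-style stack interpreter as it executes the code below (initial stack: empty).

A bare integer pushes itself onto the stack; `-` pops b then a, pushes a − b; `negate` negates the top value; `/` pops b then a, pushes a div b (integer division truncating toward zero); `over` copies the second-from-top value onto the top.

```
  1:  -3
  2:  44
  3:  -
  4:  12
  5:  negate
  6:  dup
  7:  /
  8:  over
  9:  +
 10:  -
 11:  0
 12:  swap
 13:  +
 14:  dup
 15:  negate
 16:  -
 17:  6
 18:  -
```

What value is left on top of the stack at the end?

-3     -> [-3]
44     -> [-3, 44]
-      -> [-47]
12     -> [-47, 12]
negate -> [-47, -12]
dup    -> [-47, -12, -12]
/      -> [-47, 1]
over   -> [-47, 1, -47]
+      -> [-47, -46]
-      -> [-1]
0      -> [-1, 0]
swap   -> [0, -1]
+      -> [-1]
dup    -> [-1, -1]
negate -> [-1, 1]
-      -> [-2]
6      -> [-2, 6]
-      -> [-8]

-8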